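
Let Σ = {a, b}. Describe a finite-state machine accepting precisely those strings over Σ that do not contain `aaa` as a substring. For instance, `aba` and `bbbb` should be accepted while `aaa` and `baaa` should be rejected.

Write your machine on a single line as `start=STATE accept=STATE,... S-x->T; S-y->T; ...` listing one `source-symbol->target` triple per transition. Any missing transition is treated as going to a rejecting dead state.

This is the complement of 'contains `aaa`'. Use the same substring-matching states — S0 through S3 holding how much of `aaa` has just been matched — but flip the accepting set: everything except the trap S3 accepts.
A 4-state machine:
        a   b  
>* S0   S1  S0 
 * S1   S2  S0 
 * S2   S3  S0 
   S3   S3  S3 
(> = start, * = accepting)

start=S0; accept=S0,S1,S2; S0-a->S1; S0-b->S0; S1-a->S2; S1-b->S0; S2-a->S3; S2-b->S0; S3-a->S3; S3-b->S3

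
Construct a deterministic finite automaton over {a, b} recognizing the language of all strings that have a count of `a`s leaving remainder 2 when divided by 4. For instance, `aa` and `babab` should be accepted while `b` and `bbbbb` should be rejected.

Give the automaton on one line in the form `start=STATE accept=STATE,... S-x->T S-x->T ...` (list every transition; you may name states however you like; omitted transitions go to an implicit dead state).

Keep the running count of `a`s modulo 4: each `a` advances along the cycle S0 → S1 → S2 → S3 → S0 while other symbols loop. Accept at S2.
        a   b  
>  S0   S1  S0 
   S1   S2  S1 
 * S2   S3  S2 
   S3   S0  S3 
(> = start, * = accepting)

start=S0 accept=S2 S0-a->S1 S0-b->S0 S1-a->S2 S1-b->S1 S2-a->S3 S2-b->S2 S3-a->S0 S3-b->S3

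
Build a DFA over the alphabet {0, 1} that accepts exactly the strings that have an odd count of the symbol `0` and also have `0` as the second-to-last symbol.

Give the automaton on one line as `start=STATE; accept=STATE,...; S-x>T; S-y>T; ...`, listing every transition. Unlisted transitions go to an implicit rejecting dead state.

start=A; accept=D,E; A-0>B; A-1>A; B-0>C; B-1>D; C-0>E; C-1>A; D-0>C; D-1>F; E-0>C; E-1>D; F-0>C; F-1>F

Run two small machines in parallel and take their product. The first has 2 states tracking the count of `0`s modulo 2; the second has 7 states tracking the last 2 symbols read. A product state is a pair (one from each), accepting exactly when both do. Minimizing collapses redundant product states.
6 states suffice.
       0  1 
>  A   B  A 
   B   C  D 
   C   E  A 
 * D   C  F 
 * E   C  D 
   F   C  F 
(> = start, * = accepting)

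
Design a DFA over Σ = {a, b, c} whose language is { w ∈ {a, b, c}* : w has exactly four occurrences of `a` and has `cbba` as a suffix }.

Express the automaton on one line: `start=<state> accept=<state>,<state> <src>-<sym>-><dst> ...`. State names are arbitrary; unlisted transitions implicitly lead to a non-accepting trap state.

start=s0 accept=s8 s0-a->s1 s0-b->s0 s0-c->s0 s1-a->s2 s1-b->s1 s1-c->s1 s2-a->s3 s2-b->s2 s2-c->s2 s3-a->s4 s3-b->s3 s3-c->s5 s4-a->s4 s4-b->s4 s4-c->s4 s5-a->s4 s5-b->s6 s5-c->s5 s6-a->s4 s6-b->s7 s6-c->s5 s7-a->s8 s7-b->s3 s7-c->s5 s8-a->s4 s8-b->s4 s8-c->s4

Build one automaton per condition and run them in lockstep. The first has 6 states tracking the count of `a`s, saturating at 5; the second has 5 states tracking how much of the suffix `cbba` has currently been matched. A product state is a pair (one from each), accepting exactly when both do. After merging equivalent states the machine shrinks.
        a   b   c  
>  s0   s1  s0  s0 
   s1   s2  s1  s1 
   s2   s3  s2  s2 
   s3   s4  s3  s5 
   s4   s4  s4  s4 
   s5   s4  s6  s5 
   s6   s4  s7  s5 
   s7   s8  s3  s5 
 * s8   s4  s4  s4 
(> = start, * = accepting)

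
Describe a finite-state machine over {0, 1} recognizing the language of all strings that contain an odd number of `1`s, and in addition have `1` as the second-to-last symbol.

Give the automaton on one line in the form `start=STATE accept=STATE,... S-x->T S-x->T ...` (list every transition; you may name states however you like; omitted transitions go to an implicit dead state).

start=S0 accept=S2,S5 S0-0->S0 S0-1->S1 S1-0->S2 S1-1->S3 S2-0->S4 S2-1->S3 S3-0->S0 S3-1->S5 S4-0->S4 S4-1->S3 S5-0->S2 S5-1->S3

Run two small machines in parallel and take their product. One (2 states) tracks the count of `1`s modulo 2; the other (7 states) tracks the last 2 symbols read. Each combined state is a pair, one component from each; accept when both components accept. Minimizing collapses redundant product states.
6 states suffice.
        0   1  
>  S0   S0  S1 
   S1   S2  S3 
 * S2   S4  S3 
   S3   S0  S5 
   S4   S4  S3 
 * S5   S2  S3 
(> = start, * = accepting)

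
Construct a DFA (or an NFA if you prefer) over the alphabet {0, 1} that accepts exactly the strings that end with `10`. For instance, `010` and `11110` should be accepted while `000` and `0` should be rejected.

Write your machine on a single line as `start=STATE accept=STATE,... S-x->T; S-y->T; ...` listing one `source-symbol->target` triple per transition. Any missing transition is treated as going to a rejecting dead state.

start=q0; accept=q2; q0-0->q0; q0-1->q1; q1-0->q2; q1-1->q1; q2-0->q0; q2-1->q1

Remember how much of `10` the current input suffix matches. State q0 means no match yet; q1 means the last symbol is `1`; q2 means the last 2 symbols are `10`. Only q2 accepts. On a mismatch, fall back to the longest proper suffix that is still a prefix of `10`.
3 states suffice.
        0   1  
>  q0   q0  q1 
   q1   q2  q1 
 * q2   q0  q1 
(> = start, * = accepting)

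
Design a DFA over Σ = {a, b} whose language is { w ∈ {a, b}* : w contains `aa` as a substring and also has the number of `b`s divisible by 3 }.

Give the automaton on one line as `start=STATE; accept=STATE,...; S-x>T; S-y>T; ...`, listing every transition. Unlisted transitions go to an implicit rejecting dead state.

start=S0; accept=S3; S0-a>S1; S0-b>S2; S1-a>S3; S1-b>S2; S2-a>S4; S2-b>S5; S3-a>S3; S3-b>S6; S4-a>S6; S4-b>S5; S5-a>S7; S5-b>S0; S6-a>S6; S6-b>S8; S7-a>S8; S7-b>S0; S8-a>S8; S8-b>S3

Run two small machines in parallel and take their product. The first has 3 states tracking whether and how much of `aa` has been seen; the second has 3 states tracking the count of `b`s modulo 3. A product state is a pair (one from each), accepting exactly when both do.
9 states suffice.
        a   b  
>  S0   S1  S2 
   S1   S3  S2 
   S2   S4  S5 
 * S3   S3  S6 
   S4   S6  S5 
   S5   S7  S0 
   S6   S6  S8 
   S7   S8  S0 
   S8   S8  S3 
(> = start, * = accepting)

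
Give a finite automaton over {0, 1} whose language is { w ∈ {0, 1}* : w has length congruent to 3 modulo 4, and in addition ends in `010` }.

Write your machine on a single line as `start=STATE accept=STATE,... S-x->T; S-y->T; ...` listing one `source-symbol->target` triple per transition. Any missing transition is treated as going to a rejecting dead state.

start=q0; accept=q8; q0-0->q1; q0-1->q2; q1-0->q3; q1-1->q4; q2-0->q3; q2-1->q5; q3-0->q6; q3-1->q7; q4-0->q8; q4-1->q9; q5-0->q6; q5-1->q9; q6-0->q10; q6-1->q11; q7-0->q12; q7-1->q0; q8-0->q10; q8-1->q11; q9-0->q10; q9-1->q0; q10-0->q1; q10-1->q13; q11-0->q14; q11-1->q2; q12-0->q1; q12-1->q13; q13-0->q15; q13-1->q5; q14-0->q3; q14-1->q4; q15-0->q6; q15-1->q7

Build one automaton per condition and run them in lockstep. One (4 states) tracks the input length modulo 4; the other (4 states) tracks how much of the suffix `010` has currently been matched. Each combined state is a pair, one component from each; accept when both components accept.
With 16 states:
          0    1  
>  q0     q1   q2 
   q1     q3   q4 
   q2     q3   q5 
   q3     q6   q7 
   q4     q8   q9 
   q5     q6   q9 
   q6    q10  q11 
   q7    q12   q0 
 * q8    q10  q11 
   q9    q10   q0 
   q10    q1  q13 
   q11   q14   q2 
   q12    q1  q13 
   q13   q15   q5 
   q14    q3   q4 
   q15    q6   q7 
(> = start, * = accepting)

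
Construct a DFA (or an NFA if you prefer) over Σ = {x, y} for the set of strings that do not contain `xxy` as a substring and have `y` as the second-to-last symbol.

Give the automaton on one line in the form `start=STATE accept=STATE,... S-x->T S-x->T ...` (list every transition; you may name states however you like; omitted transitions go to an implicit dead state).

Handle the two conditions separately and then intersect. One (4 states) tracks partial matches of the forbidden pattern `xxy`; the other (7 states) tracks the last 2 symbols read. Each combined state is a pair, one component from each; accept when both components accept. Equivalent product states are then merged.
A 6-state machine:
       x  y 
>  A   B  C 
   B   D  C 
   C   E  F 
   D   D  D 
 * E   D  C 
 * F   E  F 
(> = start, * = accepting)

start=A accept=E,F A-x->B A-y->C B-x->D B-y->C C-x->E C-y->F D-x->D D-y->D E-x->D E-y->C F-x->E F-y->F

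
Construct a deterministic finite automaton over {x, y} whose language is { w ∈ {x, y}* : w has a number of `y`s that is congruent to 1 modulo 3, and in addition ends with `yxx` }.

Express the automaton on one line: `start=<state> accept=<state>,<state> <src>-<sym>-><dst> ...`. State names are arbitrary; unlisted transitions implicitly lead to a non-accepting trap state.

start=q0 accept=q4 q0-x->q0 q0-y->q1 q1-x->q2 q1-y->q3 q2-x->q4 q2-y->q3 q3-x->q3 q3-y->q0 q4-x->q5 q4-y->q3 q5-x->q5 q5-y->q3

Handle the two conditions separately and then intersect. The first has 3 states tracking the count of `y`s modulo 3; the second has 4 states tracking how much of the suffix `yxx` has currently been matched. A product state is a pair (one from each), accepting exactly when both do. Equivalent product states are then merged.
        x   y  
>  q0   q0  q1 
   q1   q2  q3 
   q2   q4  q3 
   q3   q3  q0 
 * q4   q5  q3 
   q5   q5  q3 
(> = start, * = accepting)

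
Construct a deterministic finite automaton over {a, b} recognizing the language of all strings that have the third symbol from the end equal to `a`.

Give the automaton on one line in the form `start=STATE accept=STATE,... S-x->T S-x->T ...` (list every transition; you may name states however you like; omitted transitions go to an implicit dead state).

Because acceptance depends on a position counted from the end, the machine has to buffer the most recent 3 symbols. Make each state the string of the last up-to-3 symbols read; on input `x` shift the window left and append `x`. Accept when the buffered window has length 3 and begins with `a`.
With 15 states:
          a    b  
>  q0     q1   q2 
   q1     q3   q4 
   q2     q5   q6 
   q3     q7   q8 
   q4     q9  q10 
   q5    q11  q12 
   q6    q13  q14 
 * q7     q7   q8 
 * q8     q9  q10 
 * q9    q11  q12 
 * q10   q13  q14 
   q11    q7   q8 
   q12    q9  q10 
   q13   q11  q12 
   q14   q13  q14 
(> = start, * = accepting)

start=q0 accept=q7,q8,q9,q10 q0-a->q1 q0-b->q2 q1-a->q3 q1-b->q4 q2-a->q5 q2-b->q6 q3-a->q7 q3-b->q8 q4-a->q9 q4-b->q10 q5-a->q11 q5-b->q12 q6-a->q13 q6-b->q14 q7-a->q7 q7-b->q8 q8-a->q9 q8-b->q10 q9-a->q11 q9-b->q12 q10-a->q13 q10-b->q14 q11-a->q7 q11-b->q8 q12-a->q9 q12-b->q10 q13-a->q11 q13-b->q12 q14-a->q13 q14-b->q14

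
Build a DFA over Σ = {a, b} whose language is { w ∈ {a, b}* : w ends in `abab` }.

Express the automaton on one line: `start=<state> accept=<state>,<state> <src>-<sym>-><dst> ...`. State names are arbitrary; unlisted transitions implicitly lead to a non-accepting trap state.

start=S0 accept=S4 S0-a->S1 S0-b->S0 S1-a->S1 S1-b->S2 S2-a->S3 S2-b->S0 S3-a->S1 S3-b->S4 S4-a->S3 S4-b->S0

Remember how much of `abab` the current input suffix matches. State S0 means no match yet; S1 means the last symbol is `a`; S2 means the last 2 symbols are `ab`; S3 means the last 3 symbols are `aba`; S4 means the last 4 symbols are `abab`. Only S4 accepts. On a mismatch, fall back to the longest proper suffix that is still a prefix of `abab`.
With 5 states:
        a   b  
>  S0   S1  S0 
   S1   S1  S2 
   S2   S3  S0 
   S3   S1  S4 
 * S4   S3  S0 
(> = start, * = accepting)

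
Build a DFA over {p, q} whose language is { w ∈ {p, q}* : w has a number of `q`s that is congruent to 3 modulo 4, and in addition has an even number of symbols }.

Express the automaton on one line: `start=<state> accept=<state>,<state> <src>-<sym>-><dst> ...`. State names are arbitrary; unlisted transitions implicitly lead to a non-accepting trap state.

start=s0 accept=s7 s0-p->s1 s0-q->s2 s1-p->s0 s1-q->s3 s2-p->s3 s2-q->s4 s3-p->s2 s3-q->s5 s4-p->s5 s4-q->s6 s5-p->s4 s5-q->s7 s6-p->s7 s6-q->s0 s7-p->s6 s7-q->s1

Build one automaton per condition and run them in lockstep. One (4 states) tracks the count of `q`s modulo 4; the other (2 states) tracks the input length modulo 2. Each combined state is a pair, one component from each; accept when both components accept.
An 8-state machine:
        p   q  
>  s0   s1  s2 
   s1   s0  s3 
   s2   s3  s4 
   s3   s2  s5 
   s4   s5  s6 
   s5   s4  s7 
   s6   s7  s0 
 * s7   s6  s1 
(> = start, * = accepting)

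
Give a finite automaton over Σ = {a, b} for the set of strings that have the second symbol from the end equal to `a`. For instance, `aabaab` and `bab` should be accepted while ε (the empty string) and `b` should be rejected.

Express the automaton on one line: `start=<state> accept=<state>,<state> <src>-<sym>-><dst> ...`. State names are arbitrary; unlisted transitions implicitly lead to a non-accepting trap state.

A DFA must remember the last 2 symbols (since which symbol is second-to-last isn't known until the input ends). Use one state per possible window of the last ≤2 symbols; accept from those whose window starts with `a`.
7 states suffice.
        a   b  
>  q0   q1  q2 
   q1   q3  q4 
   q2   q5  q6 
 * q3   q3  q4 
 * q4   q5  q6 
   q5   q3  q4 
   q6   q5  q6 
(> = start, * = accepting)

start=q0 accept=q3,q4 q0-a->q1 q0-b->q2 q1-a->q3 q1-b->q4 q2-a->q5 q2-b->q6 q3-a->q3 q3-b->q4 q4-a->q5 q4-b->q6 q5-a->q3 q5-b->q4 q6-a->q5 q6-b->q6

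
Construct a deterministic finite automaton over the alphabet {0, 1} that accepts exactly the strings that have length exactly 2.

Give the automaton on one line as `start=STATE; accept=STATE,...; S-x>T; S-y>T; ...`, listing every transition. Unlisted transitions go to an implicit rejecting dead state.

We only need to distinguish lengths 0, 1, …, 2, and '>2'. Chain q0 → q1 → q2 → q3 on every symbol, with q3 looping. Accepting states: {q2}.
4 states suffice.
        0   1  
>  q0   q1  q1 
   q1   q2  q2 
 * q2   q3  q3 
   q3   q3  q3 
(> = start, * = accepting)

start=q0; accept=q2; q0-0>q1; q0-1>q1; q1-0>q2; q1-1>q2; q2-0>q3; q2-1>q3; q3-0>q3; q3-1>q3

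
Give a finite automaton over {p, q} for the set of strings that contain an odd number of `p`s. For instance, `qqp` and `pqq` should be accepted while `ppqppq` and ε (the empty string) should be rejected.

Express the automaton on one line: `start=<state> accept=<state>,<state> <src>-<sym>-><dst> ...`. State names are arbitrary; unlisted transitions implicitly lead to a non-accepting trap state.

Keep the running count of `p`s modulo 2: each `p` advances along the cycle A → B → A while other symbols loop. Accept at B.
2 states suffice.
       p  q 
>  A   B  A 
 * B   A  B 
(> = start, * = accepting)

start=A accept=B A-p->B A-q->A B-p->A B-q->B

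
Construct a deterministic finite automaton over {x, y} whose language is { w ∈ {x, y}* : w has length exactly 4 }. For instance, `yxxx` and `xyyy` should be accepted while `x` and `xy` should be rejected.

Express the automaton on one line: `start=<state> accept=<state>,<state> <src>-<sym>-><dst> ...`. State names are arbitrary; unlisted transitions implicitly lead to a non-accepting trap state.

Count input length up to 5: every symbol moves from A toward F, which means 'more than 4' and absorbs. Accept from {E}.
       x  y 
>  A   B  B 
   B   C  C 
   C   D  D 
   D   E  E 
 * E   F  F 
   F   F  F 
(> = start, * = accepting)

start=A accept=E A-x->B A-y->B B-x->C B-y->C C-x->D C-y->D D-x->E D-y->E E-x->F E-y->F F-x->F F-y->F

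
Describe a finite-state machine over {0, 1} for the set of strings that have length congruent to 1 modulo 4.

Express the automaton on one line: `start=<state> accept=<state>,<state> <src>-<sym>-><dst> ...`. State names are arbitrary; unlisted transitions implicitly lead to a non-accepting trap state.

start=A accept=B A-0->B A-1->B B-0->C B-1->C C-0->D C-1->D D-0->A D-1->A

Count input length modulo 4: every symbol advances one step around the cycle A → B → C → D → A. Accept at B.
With 4 states:
       0  1 
>  A   B  B 
 * B   C  C 
   C   D  D 
   D   A  A 
(> = start, * = accepting)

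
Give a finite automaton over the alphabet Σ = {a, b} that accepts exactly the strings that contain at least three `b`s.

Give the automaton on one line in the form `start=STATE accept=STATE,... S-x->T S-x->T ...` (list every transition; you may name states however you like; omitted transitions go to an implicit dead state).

Count `b`s, saturating at 4: states q0 through q3 mean 0 through 3 `b`s seen; q4 means more than 3. Each `b` increments (capped at q4); other symbols loop. Accept from {q3, q4}.
5 states suffice.
        a   b  
>  q0   q0  q1 
   q1   q1  q2 
   q2   q2  q3 
 * q3   q3  q4 
 * q4   q4  q4 
(> = start, * = accepting)

start=q0 accept=q3,q4 q0-a->q0 q0-b->q1 q1-a->q1 q1-b->q2 q2-a->q2 q2-b->q3 q3-a->q3 q3-b->q4 q4-a->q4 q4-b->q4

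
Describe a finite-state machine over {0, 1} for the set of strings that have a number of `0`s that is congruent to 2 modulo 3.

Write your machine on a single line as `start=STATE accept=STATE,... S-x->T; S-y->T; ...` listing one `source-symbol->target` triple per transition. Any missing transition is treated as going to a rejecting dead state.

The only thing that matters is how many `0`s have appeared, reduced mod 3. Use one state per residue: S0 for 0, …, S2 for 2. Reading `0` moves to the next residue; anything else stays put. S2 is accepting.
        0   1  
>  S0   S1  S0 
   S1   S2  S1 
 * S2   S0  S2 
(> = start, * = accepting)

start=S0; accept=S2; S0-0->S1; S0-1->S0; S1-0->S2; S1-1->S1; S2-0->S0; S2-1->S2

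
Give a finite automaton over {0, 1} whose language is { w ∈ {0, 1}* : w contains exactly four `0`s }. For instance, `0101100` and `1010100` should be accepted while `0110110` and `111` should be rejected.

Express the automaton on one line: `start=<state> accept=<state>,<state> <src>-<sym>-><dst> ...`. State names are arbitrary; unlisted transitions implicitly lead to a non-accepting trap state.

Count `0`s, saturating at 5: states s0 through s4 mean 0 through 4 `0`s seen; s5 means more than 4. Each `0` increments (capped at s5); other symbols loop. Accept from {s4}.
6 states suffice.
        0   1  
>  s0   s1  s0 
   s1   s2  s1 
   s2   s3  s2 
   s3   s4  s3 
 * s4   s5  s4 
   s5   s5  s5 
(> = start, * = accepting)

start=s0 accept=s4 s0-0->s1 s0-1->s0 s1-0->s2 s1-1->s1 s2-0->s3 s2-1->s2 s3-0->s4 s3-1->s3 s4-0->s5 s4-1->s4 s5-0->s5 s5-1->s5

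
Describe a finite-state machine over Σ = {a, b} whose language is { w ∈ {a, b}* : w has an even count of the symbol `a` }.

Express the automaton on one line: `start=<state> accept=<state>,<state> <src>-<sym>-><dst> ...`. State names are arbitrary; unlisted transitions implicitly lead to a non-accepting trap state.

start=q0 accept=q0 q0-a->q1 q0-b->q0 q1-a->q0 q1-b->q1

Keep the running count of `a`s modulo 2: each `a` advances along the cycle q0 → q1 → q0 while other symbols loop. Accept at q0.
With 2 states:
        a   b  
>* q0   q1  q0 
   q1   q0  q1 
(> = start, * = accepting)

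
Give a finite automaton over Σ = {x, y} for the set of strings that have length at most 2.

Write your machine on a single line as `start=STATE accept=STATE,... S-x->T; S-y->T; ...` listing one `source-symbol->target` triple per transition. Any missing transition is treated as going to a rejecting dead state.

start=S0; accept=S0,S1,S2; S0-x->S1; S0-y->S1; S1-x->S2; S1-y->S2; S2-x->S3; S2-y->S3; S3-x->S3; S3-y->S3

Count input length up to 3: every symbol moves from S0 toward S3, which means 'more than 2' and absorbs. Accept from {S0, S1, S2}.
        x   y  
>* S0   S1  S1 
 * S1   S2  S2 
 * S2   S3  S3 
   S3   S3  S3 
(> = start, * = accepting)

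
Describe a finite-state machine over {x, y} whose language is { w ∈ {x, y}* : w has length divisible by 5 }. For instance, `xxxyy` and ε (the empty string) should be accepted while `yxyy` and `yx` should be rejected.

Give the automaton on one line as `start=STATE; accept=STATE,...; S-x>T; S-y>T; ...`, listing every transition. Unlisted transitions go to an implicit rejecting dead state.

Only the length mod 5 matters, so use a 5-cycle: from any state, every input symbol moves to the next state, wrapping q4 back to q0. Mark q0 accepting.
A 5-state machine:
        x   y  
>* q0   q1  q1 
   q1   q2  q2 
   q2   q3  q3 
   q3   q4  q4 
   q4   q0  q0 
(> = start, * = accepting)

start=q0; accept=q0; q0-x>q1; q0-y>q1; q1-x>q2; q1-y>q2; q2-x>q3; q2-y>q3; q3-x>q4; q3-y>q4; q4-x>q0; q4-y>q0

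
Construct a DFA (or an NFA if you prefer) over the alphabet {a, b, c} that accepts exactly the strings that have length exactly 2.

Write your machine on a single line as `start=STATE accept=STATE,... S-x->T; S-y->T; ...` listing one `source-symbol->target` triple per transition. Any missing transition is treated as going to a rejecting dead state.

start=q0; accept=q2; q0-a->q1; q0-b->q1; q0-c->q1; q1-a->q2; q1-b->q2; q1-c->q2; q2-a->q3; q2-b->q3; q2-c->q3; q3-a->q3; q3-b->q3; q3-c->q3

Count input length up to 3: every symbol moves from q0 toward q3, which means 'more than 2' and absorbs. Accept from {q2}.
With 4 states:
        a   b   c  
>  q0   q1  q1  q1 
   q1   q2  q2  q2 
 * q2   q3  q3  q3 
   q3   q3  q3  q3 
(> = start, * = accepting)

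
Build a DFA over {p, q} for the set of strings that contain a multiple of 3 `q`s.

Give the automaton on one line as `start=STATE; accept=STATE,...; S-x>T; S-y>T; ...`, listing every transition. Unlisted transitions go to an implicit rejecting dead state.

start=s0; accept=s0; s0-p>s0; s0-q>s1; s1-p>s1; s1-q>s2; s2-p>s2; s2-q>s0

The only thing that matters is how many `q`s have appeared, reduced mod 3. Use one state per residue: s0 for 0, …, s2 for 2. Reading `q` moves to the next residue; anything else stays put. s0 is accepting.
        p   q  
>* s0   s0  s1 
   s1   s1  s2 
   s2   s2  s0 
(> = start, * = accepting)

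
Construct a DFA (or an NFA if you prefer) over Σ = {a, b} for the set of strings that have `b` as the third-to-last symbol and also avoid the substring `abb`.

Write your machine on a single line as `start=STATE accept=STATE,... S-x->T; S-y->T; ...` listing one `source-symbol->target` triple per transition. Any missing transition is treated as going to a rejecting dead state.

Run two small machines in parallel and take their product. The first has 15 states tracking the last 3 symbols read; the second has 4 states tracking partial matches of the forbidden pattern `abb`. A product state is a pair (one from each), accepting exactly when both do. Equivalent product states are then merged.
11 states suffice.
          a    b  
>  q0     q1   q2 
   q1     q1   q3 
   q2     q4   q5 
   q3     q4   q6 
   q4     q7   q8 
   q5     q9  q10 
   q6     q6   q6 
 * q7     q1   q3 
 * q8     q4   q6 
 * q9     q7   q8 
 * q10    q9  q10 
(> = start, * = accepting)

start=q0; accept=q7,q8,q9,q10; q0-a->q1; q0-b->q2; q1-a->q1; q1-b->q3; q2-a->q4; q2-b->q5; q3-a->q4; q3-b->q6; q4-a->q7; q4-b->q8; q5-a->q9; q5-b->q10; q6-a->q6; q6-b->q6; q7-a->q1; q7-b->q3; q8-a->q4; q8-b->q6; q9-a->q7; q9-b->q8; q10-a->q9; q10-b->q10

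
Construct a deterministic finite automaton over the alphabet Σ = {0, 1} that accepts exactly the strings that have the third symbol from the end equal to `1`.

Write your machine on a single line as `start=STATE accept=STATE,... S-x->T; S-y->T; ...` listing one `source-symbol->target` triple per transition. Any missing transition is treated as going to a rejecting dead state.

start=S0; accept=S11,S12,S13,S14; S0-0->S1; S0-1->S2; S1-0->S3; S1-1->S4; S2-0->S5; S2-1->S6; S3-0->S7; S3-1->S8; S4-0->S9; S4-1->S10; S5-0->S11; S5-1->S12; S6-0->S13; S6-1->S14; S7-0->S7; S7-1->S8; S8-0->S9; S8-1->S10; S9-0->S11; S9-1->S12; S10-0->S13; S10-1->S14; S11-0->S7; S11-1->S8; S12-0->S9; S12-1->S10; S13-0->S11; S13-1->S12; S14-0->S13; S14-1->S14

A DFA must remember the last 3 symbols (since which symbol is third-to-last isn't known until the input ends). Use one state per possible window of the last ≤3 symbols; accept from those whose window starts with `1`.
With 15 states:
          0    1  
>  S0     S1   S2 
   S1     S3   S4 
   S2     S5   S6 
   S3     S7   S8 
   S4     S9  S10 
   S5    S11  S12 
   S6    S13  S14 
   S7     S7   S8 
   S8     S9  S10 
   S9    S11  S12 
   S10   S13  S14 
 * S11    S7   S8 
 * S12    S9  S10 
 * S13   S11  S12 
 * S14   S13  S14 
(> = start, * = accepting)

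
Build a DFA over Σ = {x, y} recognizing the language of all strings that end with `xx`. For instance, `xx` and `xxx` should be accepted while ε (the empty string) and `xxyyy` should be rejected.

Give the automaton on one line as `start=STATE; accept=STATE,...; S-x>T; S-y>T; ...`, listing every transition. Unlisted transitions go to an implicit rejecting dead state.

Remember how much of `xx` the current input suffix matches. State s0 means no match yet; s1 means the last symbol is `x`; s2 means the last 2 symbols are `xx`. Only s2 accepts. On a mismatch, fall back to the longest proper suffix that is still a prefix of `xx`.
A 3-state machine:
        x   y  
>  s0   s1  s0 
   s1   s2  s0 
 * s2   s2  s0 
(> = start, * = accepting)

start=s0; accept=s2; s0-x>s1; s0-y>s0; s1-x>s2; s1-y>s0; s2-x>s2; s2-y>s0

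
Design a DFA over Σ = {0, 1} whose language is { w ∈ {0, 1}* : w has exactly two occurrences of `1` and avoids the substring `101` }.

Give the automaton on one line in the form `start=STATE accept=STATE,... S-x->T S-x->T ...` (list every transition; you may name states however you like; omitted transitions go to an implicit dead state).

Handle the two conditions separately and then intersect. The first has 4 states tracking the count of `1`s, saturating at 3; the second has 4 states tracking partial matches of the forbidden pattern `101`. A product state is a pair (one from each), accepting exactly when both do. Minimizing collapses redundant product states.
A 6-state machine:
        0   1  
>  s0   s0  s1 
   s1   s2  s3 
   s2   s4  s5 
 * s3   s3  s5 
   s4   s4  s3 
   s5   s5  s5 
(> = start, * = accepting)

start=s0 accept=s3 s0-0->s0 s0-1->s1 s1-0->s2 s1-1->s3 s2-0->s4 s2-1->s5 s3-0->s3 s3-1->s5 s4-0->s4 s4-1->s3 s5-0->s5 s5-1->s5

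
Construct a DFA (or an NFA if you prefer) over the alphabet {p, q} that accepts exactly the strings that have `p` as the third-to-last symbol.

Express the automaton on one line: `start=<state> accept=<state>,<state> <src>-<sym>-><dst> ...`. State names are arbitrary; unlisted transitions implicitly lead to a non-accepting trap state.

A DFA must remember the last 3 symbols (since which symbol is third-to-last isn't known until the input ends). Use one state per possible window of the last ≤3 symbols; accept from those whose window starts with `p`.
          p    q  
>  s0     s1   s2 
   s1     s3   s4 
   s2     s5   s6 
   s3     s7   s8 
   s4     s9  s10 
   s5    s11  s12 
   s6    s13  s14 
 * s7     s7   s8 
 * s8     s9  s10 
 * s9    s11  s12 
 * s10   s13  s14 
   s11    s7   s8 
   s12    s9  s10 
   s13   s11  s12 
   s14   s13  s14 
(> = start, * = accepting)

start=s0 accept=s7,s8,s9,s10 s0-p->s1 s0-q->s2 s1-p->s3 s1-q->s4 s2-p->s5 s2-q->s6 s3-p->s7 s3-q->s8 s4-p->s9 s4-q->s10 s5-p->s11 s5-q->s12 s6-p->s13 s6-q->s14 s7-p->s7 s7-q->s8 s8-p->s9 s8-q->s10 s9-p->s11 s9-q->s12 s10-p->s13 s10-q->s14 s11-p->s7 s11-q->s8 s12-p->s9 s12-q->s10 s13-p->s11 s13-q->s12 s14-p->s13 s14-q->s14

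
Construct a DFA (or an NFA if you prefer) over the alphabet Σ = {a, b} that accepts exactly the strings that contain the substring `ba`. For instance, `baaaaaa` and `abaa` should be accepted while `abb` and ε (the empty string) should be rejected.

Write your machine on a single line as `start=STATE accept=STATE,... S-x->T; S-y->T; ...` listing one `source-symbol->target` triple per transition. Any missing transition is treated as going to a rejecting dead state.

Track how much of `ba` has been matched so far: state S0 is no progress, S2 is the absorbing accept state reached once `ba` has occurred. Intermediate states record partial matches; on a mismatch, fall back to the longest reusable overlap.
        a   b  
>  S0   S0  S1 
   S1   S2  S1 
 * S2   S2  S2 
(> = start, * = accepting)

start=S0; accept=S2; S0-a->S0; S0-b->S1; S1-a->S2; S1-b->S1; S2-a->S2; S2-b->S2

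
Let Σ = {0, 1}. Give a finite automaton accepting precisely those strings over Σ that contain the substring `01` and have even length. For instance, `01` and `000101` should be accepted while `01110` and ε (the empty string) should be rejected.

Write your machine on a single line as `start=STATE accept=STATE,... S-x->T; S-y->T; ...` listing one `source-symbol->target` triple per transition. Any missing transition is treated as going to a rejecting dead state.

Build one automaton per condition and run them in lockstep. The first has 3 states tracking whether and how much of `01` has been seen; the second has 2 states tracking the input length modulo 2. A product state is a pair (one from each), accepting exactly when both do.
       0  1 
>  A   B  C 
   B   D  E 
   C   D  A 
   D   B  F 
 * E   F  F 
   F   E  E 
(> = start, * = accepting)

start=A; accept=E; A-0->B; A-1->C; B-0->D; B-1->E; C-0->D; C-1->A; D-0->B; D-1->F; E-0->F; E-1->F; F-0->E; F-1->E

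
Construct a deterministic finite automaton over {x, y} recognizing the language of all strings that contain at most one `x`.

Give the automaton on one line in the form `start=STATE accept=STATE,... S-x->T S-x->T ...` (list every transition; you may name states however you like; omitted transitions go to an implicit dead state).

Count `x`s, saturating at 2: state q0 means no `x` yet, q1 means one `x` seen, q2 means more than one. Each `x` increments (capped at q2); other symbols loop. Accept from {q0, q1}.
        x   y  
>* q0   q1  q0 
 * q1   q2  q1 
   q2   q2  q2 
(> = start, * = accepting)

start=q0 accept=q0,q1 q0-x->q1 q0-y->q0 q1-x->q2 q1-y->q1 q2-x->q2 q2-y->q2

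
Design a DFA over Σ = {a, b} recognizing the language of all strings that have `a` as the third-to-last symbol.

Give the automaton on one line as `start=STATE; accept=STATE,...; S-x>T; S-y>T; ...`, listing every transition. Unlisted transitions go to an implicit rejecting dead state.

start=S0; accept=S7,S8,S9,S10; S0-a>S1; S0-b>S2; S1-a>S3; S1-b>S4; S2-a>S5; S2-b>S6; S3-a>S7; S3-b>S8; S4-a>S9; S4-b>S10; S5-a>S11; S5-b>S12; S6-a>S13; S6-b>S14; S7-a>S7; S7-b>S8; S8-a>S9; S8-b>S10; S9-a>S11; S9-b>S12; S10-a>S13; S10-b>S14; S11-a>S7; S11-b>S8; S12-a>S9; S12-b>S10; S13-a>S11; S13-b>S12; S14-a>S13; S14-b>S14

Because acceptance depends on a position counted from the end, the machine has to buffer the most recent 3 symbols. Make each state the string of the last up-to-3 symbols read; on input `x` shift the window left and append `x`. Accept when the buffered window has length 3 and begins with `a`.
With 15 states:
          a    b  
>  S0     S1   S2 
   S1     S3   S4 
   S2     S5   S6 
   S3     S7   S8 
   S4     S9  S10 
   S5    S11  S12 
   S6    S13  S14 
 * S7     S7   S8 
 * S8     S9  S10 
 * S9    S11  S12 
 * S10   S13  S14 
   S11    S7   S8 
   S12    S9  S10 
   S13   S11  S12 
   S14   S13  S14 
(> = start, * = accepting)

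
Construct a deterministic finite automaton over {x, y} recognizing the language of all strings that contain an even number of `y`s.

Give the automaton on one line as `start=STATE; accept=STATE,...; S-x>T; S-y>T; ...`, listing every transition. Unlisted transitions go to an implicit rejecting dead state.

start=A; accept=A; A-x>A; A-y>B; B-x>B; B-y>A

The only thing that matters is how many `y`s have appeared, reduced mod 2. Use one state per residue: A for 0, …, B for 1. Reading `y` moves to the next residue; anything else stays put. A is accepting.
2 states suffice.
       x  y 
>* A   A  B 
   B   B  A 
(> = start, * = accepting)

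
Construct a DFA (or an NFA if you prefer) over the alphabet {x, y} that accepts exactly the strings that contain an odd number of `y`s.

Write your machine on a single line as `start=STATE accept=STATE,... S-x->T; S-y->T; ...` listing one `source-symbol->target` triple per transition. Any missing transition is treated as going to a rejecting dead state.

start=s0; accept=s1; s0-x->s0; s0-y->s1; s1-x->s1; s1-y->s0

Keep the running count of `y`s modulo 2: each `y` advances along the cycle s0 → s1 → s0 while other symbols loop. Accept at s1.
With 2 states:
        x   y  
>  s0   s0  s1 
 * s1   s1  s0 
(> = start, * = accepting)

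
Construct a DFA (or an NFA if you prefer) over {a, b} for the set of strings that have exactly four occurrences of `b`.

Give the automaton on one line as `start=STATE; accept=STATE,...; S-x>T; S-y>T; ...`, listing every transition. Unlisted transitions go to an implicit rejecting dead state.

Only the number of `b`s matters, and only up to 5. Make a chain s0 → s1 → s2 → s3 → s4 → s5 advanced by each `b` (with s5 absorbing); every other symbol self-loops. The accepting set is {s4}.
        a   b  
>  s0   s0  s1 
   s1   s1  s2 
   s2   s2  s3 
   s3   s3  s4 
 * s4   s4  s5 
   s5   s5  s5 
(> = start, * = accepting)

start=s0; accept=s4; s0-a>s0; s0-b>s1; s1-a>s1; s1-b>s2; s2-a>s2; s2-b>s3; s3-a>s3; s3-b>s4; s4-a>s4; s4-b>s5; s5-a>s5; s5-b>s5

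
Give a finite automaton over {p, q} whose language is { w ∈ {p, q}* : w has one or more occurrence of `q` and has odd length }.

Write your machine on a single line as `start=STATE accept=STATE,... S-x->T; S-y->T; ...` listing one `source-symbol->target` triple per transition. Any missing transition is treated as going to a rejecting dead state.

start=A; accept=C; A-p->B; A-q->C; B-p->A; B-q->D; C-p->D; C-q->D; D-p->C; D-q->C

Run two small machines in parallel and take their product. The first has 3 states tracking the count of `q`s, saturating at 2; the second has 2 states tracking the input length modulo 2. A product state is a pair (one from each), accepting exactly when both do. After merging equivalent states the machine shrinks.
4 states suffice.
       p  q 
>  A   B  C 
   B   A  D 
 * C   D  D 
   D   C  C 
(> = start, * = accepting)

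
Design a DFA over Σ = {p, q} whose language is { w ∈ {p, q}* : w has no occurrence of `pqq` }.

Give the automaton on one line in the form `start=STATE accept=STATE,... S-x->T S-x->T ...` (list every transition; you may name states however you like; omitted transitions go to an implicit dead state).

This is the complement of 'contains `pqq`'. Use the same substring-matching states — A through D holding how much of `pqq` has just been matched — but flip the accepting set: everything except the trap D accepts.
With 4 states:
       p  q 
>* A   B  A 
 * B   B  C 
 * C   B  D 
   D   D  D 
(> = start, * = accepting)

start=A accept=A,B,C A-p->B A-q->A B-p->B B-q->C C-p->B C-q->D D-p->D D-q->D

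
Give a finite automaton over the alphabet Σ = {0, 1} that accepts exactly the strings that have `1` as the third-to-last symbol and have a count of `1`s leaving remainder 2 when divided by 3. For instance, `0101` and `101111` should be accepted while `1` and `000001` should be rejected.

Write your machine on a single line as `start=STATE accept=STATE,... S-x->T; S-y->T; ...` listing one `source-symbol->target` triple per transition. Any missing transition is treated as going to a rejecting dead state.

Run two small machines in parallel and take their product. One (15 states) tracks the last 3 symbols read; the other (3 states) tracks the count of `1`s modulo 3. Each combined state is a pair, one component from each; accept when both components accept. After merging equivalent states the machine shrinks.
With 14 states:
          0    1  
>  q0     q0   q1 
   q1     q2   q3 
   q2     q4   q5 
   q3     q6   q7 
   q4     q4   q8 
 * q5     q9   q7 
 * q6    q10   q7 
   q7     q0  q11 
   q8     q9   q7 
   q9    q10   q7 
 * q10   q12   q7 
   q11    q2  q13 
   q12   q12   q7 
 * q13    q6   q7 
(> = start, * = accepting)

start=q0; accept=q5,q6,q10,q13; q0-0->q0; q0-1->q1; q1-0->q2; q1-1->q3; q2-0->q4; q2-1->q5; q3-0->q6; q3-1->q7; q4-0->q4; q4-1->q8; q5-0->q9; q5-1->q7; q6-0->q10; q6-1->q7; q7-0->q0; q7-1->q11; q8-0->q9; q8-1->q7; q9-0->q10; q9-1->q7; q10-0->q12; q10-1->q7; q11-0->q2; q11-1->q13; q12-0->q12; q12-1->q7; q13-0->q6; q13-1->q7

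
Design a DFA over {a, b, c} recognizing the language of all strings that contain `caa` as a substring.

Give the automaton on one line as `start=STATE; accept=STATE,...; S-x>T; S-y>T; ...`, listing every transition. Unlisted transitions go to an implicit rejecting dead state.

start=q0; accept=q3; q0-a>q0; q0-b>q0; q0-c>q1; q1-a>q2; q1-b>q0; q1-c>q1; q2-a>q3; q2-b>q0; q2-c>q1; q3-a>q3; q3-b>q3; q3-c>q3

States q0..q2 record the length of the longest prefix of `caa` that matches the current input suffix. Reaching q3 means `caa` has been seen, and we stay there forever. Accept from q3.
4 states suffice.
        a   b   c  
>  q0   q0  q0  q1 
   q1   q2  q0  q1 
   q2   q3  q0  q1 
 * q3   q3  q3  q3 
(> = start, * = accepting)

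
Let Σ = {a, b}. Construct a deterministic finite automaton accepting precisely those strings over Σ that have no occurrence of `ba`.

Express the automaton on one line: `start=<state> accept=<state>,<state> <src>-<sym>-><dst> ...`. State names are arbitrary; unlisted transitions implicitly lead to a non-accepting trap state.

start=s0 accept=s0,s1 s0-a->s0 s0-b->s1 s1-a->s2 s1-b->s1 s2-a->s2 s2-b->s2

This is the complement of 'contains `ba`'. Use the same substring-matching states — s0 through s2 holding how much of `ba` has just been matched — but flip the accepting set: everything except the trap s2 accepts.
With 3 states:
        a   b  
>* s0   s0  s1 
 * s1   s2  s1 
   s2   s2  s2 
(> = start, * = accepting)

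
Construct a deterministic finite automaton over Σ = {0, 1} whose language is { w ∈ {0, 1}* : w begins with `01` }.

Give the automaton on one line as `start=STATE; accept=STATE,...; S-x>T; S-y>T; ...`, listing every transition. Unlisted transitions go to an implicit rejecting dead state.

start=s0; accept=s2; s0-0>s1; s0-1>s3; s1-0>s3; s1-1>s2; s2-0>s2; s2-1>s2; s3-0>s3; s3-1>s3

Check the first 2 symbols one by one: s0 through s1 record how many have matched `01` so far; any wrong symbol goes to the dead state s3. After all 2 match we enter the accepting sink s2.
        0   1  
>  s0   s1  s3 
   s1   s3  s2 
 * s2   s2  s2 
   s3   s3  s3 
(> = start, * = accepting)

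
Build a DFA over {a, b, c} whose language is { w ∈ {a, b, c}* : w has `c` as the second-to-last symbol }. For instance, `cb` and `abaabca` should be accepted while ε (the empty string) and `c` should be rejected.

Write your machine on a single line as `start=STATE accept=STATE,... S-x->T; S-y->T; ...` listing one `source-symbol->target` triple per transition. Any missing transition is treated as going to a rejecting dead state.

start=q0; accept=q10,q11,q12; q0-a->q1; q0-b->q2; q0-c->q3; q1-a->q4; q1-b->q5; q1-c->q6; q2-a->q7; q2-b->q8; q2-c->q9; q3-a->q10; q3-b->q11; q3-c->q12; q4-a->q4; q4-b->q5; q4-c->q6; q5-a->q7; q5-b->q8; q5-c->q9; q6-a->q10; q6-b->q11; q6-c->q12; q7-a->q4; q7-b->q5; q7-c->q6; q8-a->q7; q8-b->q8; q8-c->q9; q9-a->q10; q9-b->q11; q9-c->q12; q10-a->q4; q10-b->q5; q10-c->q6; q11-a->q7; q11-b->q8; q11-c->q9; q12-a->q10; q12-b->q11; q12-c->q12

A DFA must remember the last 2 symbols (since which symbol is second-to-last isn't known until the input ends). Use one state per possible window of the last ≤2 symbols; accept from those whose window starts with `c`.
13 states suffice.
          a    b    c  
>  q0     q1   q2   q3 
   q1     q4   q5   q6 
   q2     q7   q8   q9 
   q3    q10  q11  q12 
   q4     q4   q5   q6 
   q5     q7   q8   q9 
   q6    q10  q11  q12 
   q7     q4   q5   q6 
   q8     q7   q8   q9 
   q9    q10  q11  q12 
 * q10    q4   q5   q6 
 * q11    q7   q8   q9 
 * q12   q10  q11  q12 
(> = start, * = accepting)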